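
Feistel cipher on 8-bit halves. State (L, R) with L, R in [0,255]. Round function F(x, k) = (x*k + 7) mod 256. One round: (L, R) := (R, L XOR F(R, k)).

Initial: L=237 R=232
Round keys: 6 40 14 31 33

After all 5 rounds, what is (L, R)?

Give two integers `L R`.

Round 1 (k=6): L=232 R=154
Round 2 (k=40): L=154 R=255
Round 3 (k=14): L=255 R=99
Round 4 (k=31): L=99 R=251
Round 5 (k=33): L=251 R=1

Answer: 251 1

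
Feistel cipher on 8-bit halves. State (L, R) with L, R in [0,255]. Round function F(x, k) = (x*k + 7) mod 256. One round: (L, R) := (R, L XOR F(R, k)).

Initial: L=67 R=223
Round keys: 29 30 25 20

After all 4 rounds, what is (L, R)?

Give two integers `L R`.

Round 1 (k=29): L=223 R=9
Round 2 (k=30): L=9 R=202
Round 3 (k=25): L=202 R=200
Round 4 (k=20): L=200 R=109

Answer: 200 109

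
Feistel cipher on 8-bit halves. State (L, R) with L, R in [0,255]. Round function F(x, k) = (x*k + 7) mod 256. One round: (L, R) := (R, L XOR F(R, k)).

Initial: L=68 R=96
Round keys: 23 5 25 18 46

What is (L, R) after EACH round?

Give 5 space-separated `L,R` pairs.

Answer: 96,227 227,22 22,206 206,149 149,3

Derivation:
Round 1 (k=23): L=96 R=227
Round 2 (k=5): L=227 R=22
Round 3 (k=25): L=22 R=206
Round 4 (k=18): L=206 R=149
Round 5 (k=46): L=149 R=3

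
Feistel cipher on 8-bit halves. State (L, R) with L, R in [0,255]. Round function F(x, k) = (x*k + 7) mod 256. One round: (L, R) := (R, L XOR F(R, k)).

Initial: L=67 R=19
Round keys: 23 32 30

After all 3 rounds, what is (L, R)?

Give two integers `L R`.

Round 1 (k=23): L=19 R=255
Round 2 (k=32): L=255 R=244
Round 3 (k=30): L=244 R=96

Answer: 244 96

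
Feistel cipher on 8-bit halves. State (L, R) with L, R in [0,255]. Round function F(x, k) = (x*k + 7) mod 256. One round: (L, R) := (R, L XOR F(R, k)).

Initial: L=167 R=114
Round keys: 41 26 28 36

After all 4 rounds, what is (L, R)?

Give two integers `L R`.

Round 1 (k=41): L=114 R=238
Round 2 (k=26): L=238 R=65
Round 3 (k=28): L=65 R=205
Round 4 (k=36): L=205 R=154

Answer: 205 154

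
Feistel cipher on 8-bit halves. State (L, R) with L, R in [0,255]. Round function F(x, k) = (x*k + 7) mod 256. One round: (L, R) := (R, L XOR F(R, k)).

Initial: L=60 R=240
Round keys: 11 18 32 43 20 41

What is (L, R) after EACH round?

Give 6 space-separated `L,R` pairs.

Answer: 240,107 107,125 125,204 204,54 54,243 243,196

Derivation:
Round 1 (k=11): L=240 R=107
Round 2 (k=18): L=107 R=125
Round 3 (k=32): L=125 R=204
Round 4 (k=43): L=204 R=54
Round 5 (k=20): L=54 R=243
Round 6 (k=41): L=243 R=196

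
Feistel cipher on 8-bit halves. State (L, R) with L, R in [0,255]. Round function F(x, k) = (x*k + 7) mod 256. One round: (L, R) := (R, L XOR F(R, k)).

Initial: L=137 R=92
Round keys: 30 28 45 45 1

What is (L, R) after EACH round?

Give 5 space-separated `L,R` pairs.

Answer: 92,70 70,243 243,248 248,108 108,139

Derivation:
Round 1 (k=30): L=92 R=70
Round 2 (k=28): L=70 R=243
Round 3 (k=45): L=243 R=248
Round 4 (k=45): L=248 R=108
Round 5 (k=1): L=108 R=139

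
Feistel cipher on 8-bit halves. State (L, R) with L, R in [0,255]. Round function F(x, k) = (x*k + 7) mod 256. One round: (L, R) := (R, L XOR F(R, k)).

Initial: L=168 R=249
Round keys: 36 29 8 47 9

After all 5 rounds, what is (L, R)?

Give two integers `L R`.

Round 1 (k=36): L=249 R=163
Round 2 (k=29): L=163 R=135
Round 3 (k=8): L=135 R=156
Round 4 (k=47): L=156 R=44
Round 5 (k=9): L=44 R=15

Answer: 44 15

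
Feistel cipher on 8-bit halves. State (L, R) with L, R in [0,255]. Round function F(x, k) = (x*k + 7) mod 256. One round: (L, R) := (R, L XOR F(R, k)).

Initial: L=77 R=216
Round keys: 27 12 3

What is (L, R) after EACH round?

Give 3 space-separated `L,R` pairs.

Round 1 (k=27): L=216 R=130
Round 2 (k=12): L=130 R=199
Round 3 (k=3): L=199 R=222

Answer: 216,130 130,199 199,222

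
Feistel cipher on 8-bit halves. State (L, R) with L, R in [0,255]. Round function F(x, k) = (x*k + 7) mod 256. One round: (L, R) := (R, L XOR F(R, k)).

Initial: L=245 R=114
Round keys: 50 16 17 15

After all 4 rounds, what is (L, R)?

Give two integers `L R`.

Answer: 82 64

Derivation:
Round 1 (k=50): L=114 R=190
Round 2 (k=16): L=190 R=149
Round 3 (k=17): L=149 R=82
Round 4 (k=15): L=82 R=64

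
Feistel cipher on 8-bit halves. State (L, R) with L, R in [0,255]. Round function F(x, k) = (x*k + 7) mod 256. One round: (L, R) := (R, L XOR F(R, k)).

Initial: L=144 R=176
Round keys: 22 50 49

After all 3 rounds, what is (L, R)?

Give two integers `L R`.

Answer: 117 219

Derivation:
Round 1 (k=22): L=176 R=183
Round 2 (k=50): L=183 R=117
Round 3 (k=49): L=117 R=219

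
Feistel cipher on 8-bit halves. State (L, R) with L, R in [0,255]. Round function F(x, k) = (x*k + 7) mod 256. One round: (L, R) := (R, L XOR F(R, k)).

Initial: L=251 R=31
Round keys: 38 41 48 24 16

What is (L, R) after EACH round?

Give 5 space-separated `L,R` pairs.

Answer: 31,90 90,110 110,253 253,209 209,234

Derivation:
Round 1 (k=38): L=31 R=90
Round 2 (k=41): L=90 R=110
Round 3 (k=48): L=110 R=253
Round 4 (k=24): L=253 R=209
Round 5 (k=16): L=209 R=234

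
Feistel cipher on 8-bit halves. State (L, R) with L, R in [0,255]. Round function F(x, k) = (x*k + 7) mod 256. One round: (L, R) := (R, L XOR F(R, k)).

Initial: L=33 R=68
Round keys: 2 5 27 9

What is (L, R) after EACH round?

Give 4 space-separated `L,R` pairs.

Answer: 68,174 174,41 41,244 244,178

Derivation:
Round 1 (k=2): L=68 R=174
Round 2 (k=5): L=174 R=41
Round 3 (k=27): L=41 R=244
Round 4 (k=9): L=244 R=178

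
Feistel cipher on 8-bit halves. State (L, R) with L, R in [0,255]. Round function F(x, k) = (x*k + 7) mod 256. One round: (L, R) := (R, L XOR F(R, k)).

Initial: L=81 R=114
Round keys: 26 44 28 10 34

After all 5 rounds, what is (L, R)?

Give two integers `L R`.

Answer: 140 38

Derivation:
Round 1 (k=26): L=114 R=202
Round 2 (k=44): L=202 R=205
Round 3 (k=28): L=205 R=185
Round 4 (k=10): L=185 R=140
Round 5 (k=34): L=140 R=38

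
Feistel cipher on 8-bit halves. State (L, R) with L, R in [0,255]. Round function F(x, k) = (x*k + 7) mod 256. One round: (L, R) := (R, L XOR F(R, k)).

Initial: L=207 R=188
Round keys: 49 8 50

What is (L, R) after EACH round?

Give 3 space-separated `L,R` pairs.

Answer: 188,204 204,219 219,1

Derivation:
Round 1 (k=49): L=188 R=204
Round 2 (k=8): L=204 R=219
Round 3 (k=50): L=219 R=1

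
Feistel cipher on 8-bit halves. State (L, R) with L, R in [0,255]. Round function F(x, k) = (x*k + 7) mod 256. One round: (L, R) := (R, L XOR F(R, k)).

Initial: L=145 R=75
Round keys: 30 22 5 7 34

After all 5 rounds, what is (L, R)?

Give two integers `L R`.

Round 1 (k=30): L=75 R=64
Round 2 (k=22): L=64 R=204
Round 3 (k=5): L=204 R=67
Round 4 (k=7): L=67 R=16
Round 5 (k=34): L=16 R=100

Answer: 16 100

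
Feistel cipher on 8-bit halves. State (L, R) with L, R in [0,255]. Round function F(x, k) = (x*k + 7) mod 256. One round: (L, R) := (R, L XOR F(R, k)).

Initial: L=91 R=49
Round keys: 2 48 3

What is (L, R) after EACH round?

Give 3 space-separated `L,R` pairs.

Round 1 (k=2): L=49 R=50
Round 2 (k=48): L=50 R=86
Round 3 (k=3): L=86 R=59

Answer: 49,50 50,86 86,59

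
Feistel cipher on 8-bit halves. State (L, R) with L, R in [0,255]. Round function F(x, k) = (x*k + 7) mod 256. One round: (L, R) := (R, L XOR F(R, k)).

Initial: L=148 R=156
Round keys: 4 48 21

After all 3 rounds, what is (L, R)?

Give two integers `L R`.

Answer: 11 13

Derivation:
Round 1 (k=4): L=156 R=227
Round 2 (k=48): L=227 R=11
Round 3 (k=21): L=11 R=13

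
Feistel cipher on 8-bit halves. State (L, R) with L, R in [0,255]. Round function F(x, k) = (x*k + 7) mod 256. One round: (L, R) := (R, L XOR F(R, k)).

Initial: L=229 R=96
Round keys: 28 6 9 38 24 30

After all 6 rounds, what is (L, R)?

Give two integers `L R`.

Round 1 (k=28): L=96 R=98
Round 2 (k=6): L=98 R=51
Round 3 (k=9): L=51 R=176
Round 4 (k=38): L=176 R=20
Round 5 (k=24): L=20 R=87
Round 6 (k=30): L=87 R=45

Answer: 87 45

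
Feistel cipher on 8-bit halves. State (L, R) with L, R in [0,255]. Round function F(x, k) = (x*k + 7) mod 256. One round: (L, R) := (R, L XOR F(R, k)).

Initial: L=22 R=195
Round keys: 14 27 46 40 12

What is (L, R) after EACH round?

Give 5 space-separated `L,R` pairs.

Round 1 (k=14): L=195 R=167
Round 2 (k=27): L=167 R=103
Round 3 (k=46): L=103 R=46
Round 4 (k=40): L=46 R=80
Round 5 (k=12): L=80 R=233

Answer: 195,167 167,103 103,46 46,80 80,233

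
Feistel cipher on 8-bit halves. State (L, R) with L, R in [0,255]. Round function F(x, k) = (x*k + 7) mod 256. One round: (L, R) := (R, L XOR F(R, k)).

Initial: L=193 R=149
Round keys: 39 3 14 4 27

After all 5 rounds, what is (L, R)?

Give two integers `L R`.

Answer: 242 11

Derivation:
Round 1 (k=39): L=149 R=123
Round 2 (k=3): L=123 R=237
Round 3 (k=14): L=237 R=134
Round 4 (k=4): L=134 R=242
Round 5 (k=27): L=242 R=11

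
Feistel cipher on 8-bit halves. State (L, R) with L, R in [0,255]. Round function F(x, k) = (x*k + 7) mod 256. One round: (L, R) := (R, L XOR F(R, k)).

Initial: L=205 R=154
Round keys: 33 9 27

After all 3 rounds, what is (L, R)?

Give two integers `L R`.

Round 1 (k=33): L=154 R=44
Round 2 (k=9): L=44 R=9
Round 3 (k=27): L=9 R=214

Answer: 9 214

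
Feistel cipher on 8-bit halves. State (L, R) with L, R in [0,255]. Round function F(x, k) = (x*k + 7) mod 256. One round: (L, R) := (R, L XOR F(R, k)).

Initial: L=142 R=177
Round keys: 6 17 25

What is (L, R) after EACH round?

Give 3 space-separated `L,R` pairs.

Answer: 177,163 163,107 107,217

Derivation:
Round 1 (k=6): L=177 R=163
Round 2 (k=17): L=163 R=107
Round 3 (k=25): L=107 R=217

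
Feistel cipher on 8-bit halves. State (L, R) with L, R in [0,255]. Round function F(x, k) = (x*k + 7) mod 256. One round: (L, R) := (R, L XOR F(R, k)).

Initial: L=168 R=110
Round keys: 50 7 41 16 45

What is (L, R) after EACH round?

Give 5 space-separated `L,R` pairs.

Answer: 110,43 43,90 90,90 90,253 253,218

Derivation:
Round 1 (k=50): L=110 R=43
Round 2 (k=7): L=43 R=90
Round 3 (k=41): L=90 R=90
Round 4 (k=16): L=90 R=253
Round 5 (k=45): L=253 R=218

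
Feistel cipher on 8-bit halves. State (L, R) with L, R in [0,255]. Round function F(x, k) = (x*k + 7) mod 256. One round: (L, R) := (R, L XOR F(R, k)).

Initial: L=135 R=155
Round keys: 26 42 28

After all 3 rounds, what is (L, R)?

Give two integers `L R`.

Answer: 64 69

Derivation:
Round 1 (k=26): L=155 R=66
Round 2 (k=42): L=66 R=64
Round 3 (k=28): L=64 R=69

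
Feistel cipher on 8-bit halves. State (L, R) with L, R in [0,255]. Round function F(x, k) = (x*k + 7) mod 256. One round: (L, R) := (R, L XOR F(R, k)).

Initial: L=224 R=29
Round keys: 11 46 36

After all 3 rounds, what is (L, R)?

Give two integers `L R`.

Answer: 198 121

Derivation:
Round 1 (k=11): L=29 R=166
Round 2 (k=46): L=166 R=198
Round 3 (k=36): L=198 R=121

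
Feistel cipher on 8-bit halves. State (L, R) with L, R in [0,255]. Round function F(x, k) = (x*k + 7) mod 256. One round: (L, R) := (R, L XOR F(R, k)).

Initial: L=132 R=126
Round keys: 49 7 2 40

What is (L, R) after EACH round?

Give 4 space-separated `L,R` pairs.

Answer: 126,161 161,16 16,134 134,231

Derivation:
Round 1 (k=49): L=126 R=161
Round 2 (k=7): L=161 R=16
Round 3 (k=2): L=16 R=134
Round 4 (k=40): L=134 R=231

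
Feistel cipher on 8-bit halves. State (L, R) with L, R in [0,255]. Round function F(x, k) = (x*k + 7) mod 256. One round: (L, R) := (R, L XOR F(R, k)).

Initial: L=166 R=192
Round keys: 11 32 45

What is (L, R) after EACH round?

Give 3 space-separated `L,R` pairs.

Round 1 (k=11): L=192 R=225
Round 2 (k=32): L=225 R=231
Round 3 (k=45): L=231 R=67

Answer: 192,225 225,231 231,67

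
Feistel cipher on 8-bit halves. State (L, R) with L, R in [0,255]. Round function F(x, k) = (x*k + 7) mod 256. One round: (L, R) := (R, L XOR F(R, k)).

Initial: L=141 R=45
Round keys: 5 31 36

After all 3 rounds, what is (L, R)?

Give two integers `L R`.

Round 1 (k=5): L=45 R=101
Round 2 (k=31): L=101 R=111
Round 3 (k=36): L=111 R=198

Answer: 111 198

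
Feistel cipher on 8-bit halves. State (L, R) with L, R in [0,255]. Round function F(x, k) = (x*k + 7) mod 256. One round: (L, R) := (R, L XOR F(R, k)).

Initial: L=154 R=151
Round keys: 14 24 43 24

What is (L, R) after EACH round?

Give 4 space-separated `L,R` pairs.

Round 1 (k=14): L=151 R=211
Round 2 (k=24): L=211 R=88
Round 3 (k=43): L=88 R=28
Round 4 (k=24): L=28 R=255

Answer: 151,211 211,88 88,28 28,255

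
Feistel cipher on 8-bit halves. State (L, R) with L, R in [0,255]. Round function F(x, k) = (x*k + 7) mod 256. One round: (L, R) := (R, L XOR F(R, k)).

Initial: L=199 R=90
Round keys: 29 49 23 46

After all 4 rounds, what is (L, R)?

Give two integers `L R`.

Answer: 14 116

Derivation:
Round 1 (k=29): L=90 R=254
Round 2 (k=49): L=254 R=255
Round 3 (k=23): L=255 R=14
Round 4 (k=46): L=14 R=116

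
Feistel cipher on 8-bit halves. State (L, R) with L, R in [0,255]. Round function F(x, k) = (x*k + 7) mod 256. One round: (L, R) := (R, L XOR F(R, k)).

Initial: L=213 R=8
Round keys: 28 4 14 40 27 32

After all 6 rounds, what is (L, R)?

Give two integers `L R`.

Round 1 (k=28): L=8 R=50
Round 2 (k=4): L=50 R=199
Round 3 (k=14): L=199 R=219
Round 4 (k=40): L=219 R=248
Round 5 (k=27): L=248 R=244
Round 6 (k=32): L=244 R=127

Answer: 244 127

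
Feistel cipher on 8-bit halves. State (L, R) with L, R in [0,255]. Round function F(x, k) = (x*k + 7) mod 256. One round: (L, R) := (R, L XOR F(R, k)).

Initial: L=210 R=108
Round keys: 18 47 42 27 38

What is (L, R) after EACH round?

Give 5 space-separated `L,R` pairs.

Answer: 108,77 77,70 70,206 206,135 135,223

Derivation:
Round 1 (k=18): L=108 R=77
Round 2 (k=47): L=77 R=70
Round 3 (k=42): L=70 R=206
Round 4 (k=27): L=206 R=135
Round 5 (k=38): L=135 R=223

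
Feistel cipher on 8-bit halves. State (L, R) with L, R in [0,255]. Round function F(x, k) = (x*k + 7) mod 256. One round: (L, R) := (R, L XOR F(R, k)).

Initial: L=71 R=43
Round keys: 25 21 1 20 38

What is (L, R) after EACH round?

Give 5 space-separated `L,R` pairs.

Answer: 43,125 125,99 99,23 23,176 176,48

Derivation:
Round 1 (k=25): L=43 R=125
Round 2 (k=21): L=125 R=99
Round 3 (k=1): L=99 R=23
Round 4 (k=20): L=23 R=176
Round 5 (k=38): L=176 R=48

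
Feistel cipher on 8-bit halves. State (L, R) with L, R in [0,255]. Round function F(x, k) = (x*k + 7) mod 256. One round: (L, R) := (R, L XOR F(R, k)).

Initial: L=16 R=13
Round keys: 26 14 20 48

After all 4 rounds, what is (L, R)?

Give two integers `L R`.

Answer: 238 175

Derivation:
Round 1 (k=26): L=13 R=73
Round 2 (k=14): L=73 R=8
Round 3 (k=20): L=8 R=238
Round 4 (k=48): L=238 R=175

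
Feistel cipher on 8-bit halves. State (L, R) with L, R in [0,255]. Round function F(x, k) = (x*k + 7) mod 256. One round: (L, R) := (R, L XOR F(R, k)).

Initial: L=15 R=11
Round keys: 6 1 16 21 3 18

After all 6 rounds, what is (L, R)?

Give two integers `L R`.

Answer: 212 21

Derivation:
Round 1 (k=6): L=11 R=70
Round 2 (k=1): L=70 R=70
Round 3 (k=16): L=70 R=33
Round 4 (k=21): L=33 R=250
Round 5 (k=3): L=250 R=212
Round 6 (k=18): L=212 R=21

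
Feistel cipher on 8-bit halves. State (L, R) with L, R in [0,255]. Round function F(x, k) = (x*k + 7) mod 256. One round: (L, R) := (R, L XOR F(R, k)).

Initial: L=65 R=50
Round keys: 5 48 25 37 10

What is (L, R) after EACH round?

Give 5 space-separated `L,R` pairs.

Answer: 50,64 64,53 53,116 116,254 254,135

Derivation:
Round 1 (k=5): L=50 R=64
Round 2 (k=48): L=64 R=53
Round 3 (k=25): L=53 R=116
Round 4 (k=37): L=116 R=254
Round 5 (k=10): L=254 R=135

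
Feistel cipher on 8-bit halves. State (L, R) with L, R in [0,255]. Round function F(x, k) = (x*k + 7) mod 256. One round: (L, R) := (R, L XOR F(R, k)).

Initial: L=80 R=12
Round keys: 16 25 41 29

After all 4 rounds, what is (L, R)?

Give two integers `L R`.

Answer: 246 47

Derivation:
Round 1 (k=16): L=12 R=151
Round 2 (k=25): L=151 R=202
Round 3 (k=41): L=202 R=246
Round 4 (k=29): L=246 R=47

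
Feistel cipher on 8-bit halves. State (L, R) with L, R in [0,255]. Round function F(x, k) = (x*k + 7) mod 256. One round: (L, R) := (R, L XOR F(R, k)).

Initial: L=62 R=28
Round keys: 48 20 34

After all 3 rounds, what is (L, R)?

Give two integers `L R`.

Round 1 (k=48): L=28 R=121
Round 2 (k=20): L=121 R=103
Round 3 (k=34): L=103 R=204

Answer: 103 204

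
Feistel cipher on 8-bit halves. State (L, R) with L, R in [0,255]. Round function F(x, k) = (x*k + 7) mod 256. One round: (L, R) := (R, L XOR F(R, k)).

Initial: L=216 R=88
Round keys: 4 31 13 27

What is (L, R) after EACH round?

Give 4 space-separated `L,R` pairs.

Round 1 (k=4): L=88 R=191
Round 2 (k=31): L=191 R=112
Round 3 (k=13): L=112 R=8
Round 4 (k=27): L=8 R=175

Answer: 88,191 191,112 112,8 8,175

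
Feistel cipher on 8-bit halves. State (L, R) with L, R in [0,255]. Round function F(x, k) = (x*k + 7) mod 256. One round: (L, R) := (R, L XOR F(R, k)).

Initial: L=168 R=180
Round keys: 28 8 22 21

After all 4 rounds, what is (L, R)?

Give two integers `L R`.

Round 1 (k=28): L=180 R=31
Round 2 (k=8): L=31 R=75
Round 3 (k=22): L=75 R=102
Round 4 (k=21): L=102 R=46

Answer: 102 46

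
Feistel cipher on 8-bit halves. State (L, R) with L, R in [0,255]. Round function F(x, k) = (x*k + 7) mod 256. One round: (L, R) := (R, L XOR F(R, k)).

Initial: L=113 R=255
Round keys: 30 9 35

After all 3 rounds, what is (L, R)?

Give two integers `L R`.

Answer: 160 127

Derivation:
Round 1 (k=30): L=255 R=152
Round 2 (k=9): L=152 R=160
Round 3 (k=35): L=160 R=127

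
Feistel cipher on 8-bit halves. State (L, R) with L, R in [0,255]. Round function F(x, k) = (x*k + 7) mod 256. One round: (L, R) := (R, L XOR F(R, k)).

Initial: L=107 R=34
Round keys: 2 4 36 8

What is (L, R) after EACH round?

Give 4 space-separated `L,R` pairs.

Round 1 (k=2): L=34 R=32
Round 2 (k=4): L=32 R=165
Round 3 (k=36): L=165 R=27
Round 4 (k=8): L=27 R=122

Answer: 34,32 32,165 165,27 27,122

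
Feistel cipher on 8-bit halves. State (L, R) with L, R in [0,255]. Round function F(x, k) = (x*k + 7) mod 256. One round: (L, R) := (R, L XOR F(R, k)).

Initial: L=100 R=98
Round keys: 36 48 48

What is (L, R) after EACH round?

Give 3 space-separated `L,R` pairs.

Answer: 98,171 171,117 117,92

Derivation:
Round 1 (k=36): L=98 R=171
Round 2 (k=48): L=171 R=117
Round 3 (k=48): L=117 R=92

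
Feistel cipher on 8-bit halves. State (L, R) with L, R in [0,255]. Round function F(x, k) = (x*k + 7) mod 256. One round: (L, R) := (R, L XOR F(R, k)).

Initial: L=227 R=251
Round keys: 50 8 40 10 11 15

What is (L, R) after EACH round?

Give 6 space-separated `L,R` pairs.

Answer: 251,238 238,140 140,9 9,237 237,63 63,85

Derivation:
Round 1 (k=50): L=251 R=238
Round 2 (k=8): L=238 R=140
Round 3 (k=40): L=140 R=9
Round 4 (k=10): L=9 R=237
Round 5 (k=11): L=237 R=63
Round 6 (k=15): L=63 R=85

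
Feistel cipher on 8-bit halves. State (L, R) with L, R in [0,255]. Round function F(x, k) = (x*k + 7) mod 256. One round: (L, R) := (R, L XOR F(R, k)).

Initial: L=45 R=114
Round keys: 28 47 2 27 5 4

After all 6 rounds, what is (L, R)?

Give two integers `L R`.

Answer: 49 232

Derivation:
Round 1 (k=28): L=114 R=82
Round 2 (k=47): L=82 R=103
Round 3 (k=2): L=103 R=135
Round 4 (k=27): L=135 R=35
Round 5 (k=5): L=35 R=49
Round 6 (k=4): L=49 R=232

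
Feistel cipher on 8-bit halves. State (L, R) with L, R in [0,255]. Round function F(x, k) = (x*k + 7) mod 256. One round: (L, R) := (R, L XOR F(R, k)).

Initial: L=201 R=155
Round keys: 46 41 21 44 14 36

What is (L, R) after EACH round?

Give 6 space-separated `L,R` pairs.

Answer: 155,40 40,244 244,35 35,255 255,218 218,80

Derivation:
Round 1 (k=46): L=155 R=40
Round 2 (k=41): L=40 R=244
Round 3 (k=21): L=244 R=35
Round 4 (k=44): L=35 R=255
Round 5 (k=14): L=255 R=218
Round 6 (k=36): L=218 R=80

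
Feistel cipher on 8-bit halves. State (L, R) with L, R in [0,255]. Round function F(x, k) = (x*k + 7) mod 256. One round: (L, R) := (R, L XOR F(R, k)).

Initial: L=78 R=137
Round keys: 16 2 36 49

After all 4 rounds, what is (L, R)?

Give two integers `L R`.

Round 1 (k=16): L=137 R=217
Round 2 (k=2): L=217 R=48
Round 3 (k=36): L=48 R=30
Round 4 (k=49): L=30 R=245

Answer: 30 245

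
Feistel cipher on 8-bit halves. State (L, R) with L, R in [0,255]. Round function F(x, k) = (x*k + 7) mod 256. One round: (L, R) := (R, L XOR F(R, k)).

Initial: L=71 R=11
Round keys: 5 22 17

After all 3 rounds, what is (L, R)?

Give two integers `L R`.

Round 1 (k=5): L=11 R=121
Round 2 (k=22): L=121 R=102
Round 3 (k=17): L=102 R=180

Answer: 102 180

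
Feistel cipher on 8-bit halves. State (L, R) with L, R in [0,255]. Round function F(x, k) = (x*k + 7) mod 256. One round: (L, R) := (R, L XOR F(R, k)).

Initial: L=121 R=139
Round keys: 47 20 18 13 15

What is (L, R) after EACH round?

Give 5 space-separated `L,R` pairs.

Round 1 (k=47): L=139 R=245
Round 2 (k=20): L=245 R=160
Round 3 (k=18): L=160 R=178
Round 4 (k=13): L=178 R=177
Round 5 (k=15): L=177 R=212

Answer: 139,245 245,160 160,178 178,177 177,212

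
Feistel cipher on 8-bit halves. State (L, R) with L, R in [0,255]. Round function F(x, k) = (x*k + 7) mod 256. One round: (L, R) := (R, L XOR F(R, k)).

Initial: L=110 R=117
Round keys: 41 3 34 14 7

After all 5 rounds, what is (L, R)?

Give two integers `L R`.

Answer: 77 111

Derivation:
Round 1 (k=41): L=117 R=170
Round 2 (k=3): L=170 R=112
Round 3 (k=34): L=112 R=77
Round 4 (k=14): L=77 R=77
Round 5 (k=7): L=77 R=111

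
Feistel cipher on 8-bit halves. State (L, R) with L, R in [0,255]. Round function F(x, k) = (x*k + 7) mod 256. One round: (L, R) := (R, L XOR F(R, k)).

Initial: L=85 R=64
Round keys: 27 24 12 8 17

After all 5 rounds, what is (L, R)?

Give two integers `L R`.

Answer: 184 54

Derivation:
Round 1 (k=27): L=64 R=146
Round 2 (k=24): L=146 R=247
Round 3 (k=12): L=247 R=9
Round 4 (k=8): L=9 R=184
Round 5 (k=17): L=184 R=54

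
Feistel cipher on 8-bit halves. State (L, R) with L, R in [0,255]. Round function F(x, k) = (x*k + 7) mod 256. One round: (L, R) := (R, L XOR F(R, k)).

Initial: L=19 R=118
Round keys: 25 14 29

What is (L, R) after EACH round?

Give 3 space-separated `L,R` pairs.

Round 1 (k=25): L=118 R=158
Round 2 (k=14): L=158 R=221
Round 3 (k=29): L=221 R=142

Answer: 118,158 158,221 221,142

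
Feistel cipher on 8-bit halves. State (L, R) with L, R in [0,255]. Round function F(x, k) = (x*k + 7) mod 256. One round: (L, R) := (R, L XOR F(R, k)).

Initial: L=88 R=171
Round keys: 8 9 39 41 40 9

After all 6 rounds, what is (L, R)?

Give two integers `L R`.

Answer: 202 56

Derivation:
Round 1 (k=8): L=171 R=7
Round 2 (k=9): L=7 R=237
Round 3 (k=39): L=237 R=37
Round 4 (k=41): L=37 R=25
Round 5 (k=40): L=25 R=202
Round 6 (k=9): L=202 R=56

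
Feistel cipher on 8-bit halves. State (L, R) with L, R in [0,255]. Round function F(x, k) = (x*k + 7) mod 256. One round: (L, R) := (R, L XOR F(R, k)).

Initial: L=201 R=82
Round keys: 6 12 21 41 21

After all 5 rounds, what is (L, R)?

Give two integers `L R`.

Round 1 (k=6): L=82 R=58
Round 2 (k=12): L=58 R=237
Round 3 (k=21): L=237 R=66
Round 4 (k=41): L=66 R=116
Round 5 (k=21): L=116 R=201

Answer: 116 201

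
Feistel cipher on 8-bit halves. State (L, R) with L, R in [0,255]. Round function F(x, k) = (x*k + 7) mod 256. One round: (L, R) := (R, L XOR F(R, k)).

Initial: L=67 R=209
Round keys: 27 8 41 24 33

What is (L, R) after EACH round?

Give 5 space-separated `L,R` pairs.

Answer: 209,81 81,94 94,68 68,57 57,36

Derivation:
Round 1 (k=27): L=209 R=81
Round 2 (k=8): L=81 R=94
Round 3 (k=41): L=94 R=68
Round 4 (k=24): L=68 R=57
Round 5 (k=33): L=57 R=36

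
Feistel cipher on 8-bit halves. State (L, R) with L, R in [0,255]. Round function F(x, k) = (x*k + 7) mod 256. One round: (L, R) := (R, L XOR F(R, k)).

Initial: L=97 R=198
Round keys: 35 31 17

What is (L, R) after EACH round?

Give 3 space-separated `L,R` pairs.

Answer: 198,120 120,73 73,152

Derivation:
Round 1 (k=35): L=198 R=120
Round 2 (k=31): L=120 R=73
Round 3 (k=17): L=73 R=152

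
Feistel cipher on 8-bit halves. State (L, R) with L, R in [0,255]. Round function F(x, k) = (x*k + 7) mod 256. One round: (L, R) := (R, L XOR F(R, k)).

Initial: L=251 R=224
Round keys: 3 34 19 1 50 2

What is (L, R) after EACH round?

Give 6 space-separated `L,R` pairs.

Round 1 (k=3): L=224 R=92
Round 2 (k=34): L=92 R=223
Round 3 (k=19): L=223 R=200
Round 4 (k=1): L=200 R=16
Round 5 (k=50): L=16 R=239
Round 6 (k=2): L=239 R=245

Answer: 224,92 92,223 223,200 200,16 16,239 239,245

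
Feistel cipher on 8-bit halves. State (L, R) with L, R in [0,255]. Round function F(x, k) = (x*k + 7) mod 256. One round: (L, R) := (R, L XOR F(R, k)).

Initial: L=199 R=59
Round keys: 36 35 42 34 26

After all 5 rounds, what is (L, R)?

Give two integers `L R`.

Answer: 213 138

Derivation:
Round 1 (k=36): L=59 R=148
Round 2 (k=35): L=148 R=120
Round 3 (k=42): L=120 R=35
Round 4 (k=34): L=35 R=213
Round 5 (k=26): L=213 R=138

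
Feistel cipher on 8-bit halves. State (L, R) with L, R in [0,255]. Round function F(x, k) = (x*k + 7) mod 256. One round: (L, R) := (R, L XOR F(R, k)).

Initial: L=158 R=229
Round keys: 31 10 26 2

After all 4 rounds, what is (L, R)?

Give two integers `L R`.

Round 1 (k=31): L=229 R=92
Round 2 (k=10): L=92 R=122
Round 3 (k=26): L=122 R=55
Round 4 (k=2): L=55 R=15

Answer: 55 15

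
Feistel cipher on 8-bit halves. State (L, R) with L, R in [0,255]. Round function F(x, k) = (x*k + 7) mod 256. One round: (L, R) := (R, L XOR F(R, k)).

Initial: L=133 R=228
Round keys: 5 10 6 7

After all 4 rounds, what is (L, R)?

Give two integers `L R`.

Round 1 (k=5): L=228 R=254
Round 2 (k=10): L=254 R=23
Round 3 (k=6): L=23 R=111
Round 4 (k=7): L=111 R=7

Answer: 111 7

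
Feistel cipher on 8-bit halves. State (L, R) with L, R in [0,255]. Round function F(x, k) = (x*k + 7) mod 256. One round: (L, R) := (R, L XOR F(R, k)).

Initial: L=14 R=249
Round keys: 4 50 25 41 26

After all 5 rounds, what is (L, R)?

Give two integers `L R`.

Round 1 (k=4): L=249 R=229
Round 2 (k=50): L=229 R=56
Round 3 (k=25): L=56 R=154
Round 4 (k=41): L=154 R=137
Round 5 (k=26): L=137 R=107

Answer: 137 107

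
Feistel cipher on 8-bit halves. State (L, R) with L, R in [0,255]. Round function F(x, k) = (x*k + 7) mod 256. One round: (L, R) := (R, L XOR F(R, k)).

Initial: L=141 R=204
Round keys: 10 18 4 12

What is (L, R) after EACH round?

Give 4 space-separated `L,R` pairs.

Round 1 (k=10): L=204 R=114
Round 2 (k=18): L=114 R=199
Round 3 (k=4): L=199 R=81
Round 4 (k=12): L=81 R=20

Answer: 204,114 114,199 199,81 81,20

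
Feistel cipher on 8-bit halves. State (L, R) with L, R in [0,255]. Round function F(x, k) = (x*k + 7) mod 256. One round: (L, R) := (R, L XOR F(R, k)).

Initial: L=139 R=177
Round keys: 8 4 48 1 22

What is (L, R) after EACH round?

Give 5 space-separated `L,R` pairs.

Answer: 177,4 4,166 166,35 35,140 140,44

Derivation:
Round 1 (k=8): L=177 R=4
Round 2 (k=4): L=4 R=166
Round 3 (k=48): L=166 R=35
Round 4 (k=1): L=35 R=140
Round 5 (k=22): L=140 R=44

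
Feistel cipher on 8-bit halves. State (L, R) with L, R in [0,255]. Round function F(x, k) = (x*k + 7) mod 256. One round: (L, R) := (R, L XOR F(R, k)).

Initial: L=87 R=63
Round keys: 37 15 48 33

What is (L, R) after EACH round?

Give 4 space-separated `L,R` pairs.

Answer: 63,117 117,221 221,2 2,148

Derivation:
Round 1 (k=37): L=63 R=117
Round 2 (k=15): L=117 R=221
Round 3 (k=48): L=221 R=2
Round 4 (k=33): L=2 R=148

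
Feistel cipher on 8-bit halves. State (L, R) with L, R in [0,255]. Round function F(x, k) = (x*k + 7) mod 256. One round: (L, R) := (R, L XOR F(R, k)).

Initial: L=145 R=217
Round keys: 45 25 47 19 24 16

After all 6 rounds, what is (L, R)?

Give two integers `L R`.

Round 1 (k=45): L=217 R=189
Round 2 (k=25): L=189 R=165
Round 3 (k=47): L=165 R=239
Round 4 (k=19): L=239 R=97
Round 5 (k=24): L=97 R=240
Round 6 (k=16): L=240 R=102

Answer: 240 102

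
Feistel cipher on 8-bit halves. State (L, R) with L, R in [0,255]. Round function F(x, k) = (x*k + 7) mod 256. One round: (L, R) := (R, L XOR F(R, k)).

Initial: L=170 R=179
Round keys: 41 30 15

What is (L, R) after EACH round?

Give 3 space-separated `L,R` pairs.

Round 1 (k=41): L=179 R=24
Round 2 (k=30): L=24 R=100
Round 3 (k=15): L=100 R=251

Answer: 179,24 24,100 100,251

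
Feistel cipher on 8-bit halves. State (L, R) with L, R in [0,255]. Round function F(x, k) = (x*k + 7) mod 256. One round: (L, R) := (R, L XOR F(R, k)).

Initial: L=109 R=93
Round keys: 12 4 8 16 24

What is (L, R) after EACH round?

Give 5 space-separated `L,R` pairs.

Answer: 93,14 14,98 98,25 25,245 245,230

Derivation:
Round 1 (k=12): L=93 R=14
Round 2 (k=4): L=14 R=98
Round 3 (k=8): L=98 R=25
Round 4 (k=16): L=25 R=245
Round 5 (k=24): L=245 R=230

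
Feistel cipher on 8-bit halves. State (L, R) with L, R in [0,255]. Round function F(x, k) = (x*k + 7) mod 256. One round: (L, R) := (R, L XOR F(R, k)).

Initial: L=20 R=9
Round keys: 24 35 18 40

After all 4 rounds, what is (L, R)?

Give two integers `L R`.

Answer: 82 22

Derivation:
Round 1 (k=24): L=9 R=203
Round 2 (k=35): L=203 R=193
Round 3 (k=18): L=193 R=82
Round 4 (k=40): L=82 R=22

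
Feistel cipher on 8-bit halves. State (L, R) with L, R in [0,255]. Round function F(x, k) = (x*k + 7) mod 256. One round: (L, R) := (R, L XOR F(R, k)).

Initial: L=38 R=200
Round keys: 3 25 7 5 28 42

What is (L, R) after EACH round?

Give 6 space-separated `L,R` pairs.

Round 1 (k=3): L=200 R=121
Round 2 (k=25): L=121 R=16
Round 3 (k=7): L=16 R=14
Round 4 (k=5): L=14 R=93
Round 5 (k=28): L=93 R=61
Round 6 (k=42): L=61 R=84

Answer: 200,121 121,16 16,14 14,93 93,61 61,84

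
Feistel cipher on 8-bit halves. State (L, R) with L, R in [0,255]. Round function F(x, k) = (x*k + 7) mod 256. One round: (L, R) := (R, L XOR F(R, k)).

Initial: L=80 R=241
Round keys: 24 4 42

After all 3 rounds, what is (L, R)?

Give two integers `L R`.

Round 1 (k=24): L=241 R=207
Round 2 (k=4): L=207 R=178
Round 3 (k=42): L=178 R=244

Answer: 178 244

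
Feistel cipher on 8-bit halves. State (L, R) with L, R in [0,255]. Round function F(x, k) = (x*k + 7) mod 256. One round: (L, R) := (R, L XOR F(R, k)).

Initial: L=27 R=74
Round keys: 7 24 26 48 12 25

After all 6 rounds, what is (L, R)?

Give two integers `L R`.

Round 1 (k=7): L=74 R=22
Round 2 (k=24): L=22 R=93
Round 3 (k=26): L=93 R=111
Round 4 (k=48): L=111 R=138
Round 5 (k=12): L=138 R=16
Round 6 (k=25): L=16 R=29

Answer: 16 29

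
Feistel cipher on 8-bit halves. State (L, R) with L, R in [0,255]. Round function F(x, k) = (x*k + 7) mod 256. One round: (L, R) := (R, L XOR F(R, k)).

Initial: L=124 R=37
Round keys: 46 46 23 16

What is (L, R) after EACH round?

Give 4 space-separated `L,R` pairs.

Answer: 37,209 209,176 176,6 6,215

Derivation:
Round 1 (k=46): L=37 R=209
Round 2 (k=46): L=209 R=176
Round 3 (k=23): L=176 R=6
Round 4 (k=16): L=6 R=215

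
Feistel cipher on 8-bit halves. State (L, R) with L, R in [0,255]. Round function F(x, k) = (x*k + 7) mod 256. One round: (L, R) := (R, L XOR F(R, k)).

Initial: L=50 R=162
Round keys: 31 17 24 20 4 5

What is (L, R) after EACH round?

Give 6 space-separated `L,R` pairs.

Answer: 162,151 151,172 172,176 176,107 107,3 3,125

Derivation:
Round 1 (k=31): L=162 R=151
Round 2 (k=17): L=151 R=172
Round 3 (k=24): L=172 R=176
Round 4 (k=20): L=176 R=107
Round 5 (k=4): L=107 R=3
Round 6 (k=5): L=3 R=125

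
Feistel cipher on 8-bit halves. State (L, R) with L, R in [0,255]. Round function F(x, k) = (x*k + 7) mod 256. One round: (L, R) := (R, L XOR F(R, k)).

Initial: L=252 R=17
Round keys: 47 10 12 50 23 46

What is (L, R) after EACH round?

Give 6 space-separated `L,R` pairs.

Answer: 17,218 218,154 154,229 229,91 91,209 209,206

Derivation:
Round 1 (k=47): L=17 R=218
Round 2 (k=10): L=218 R=154
Round 3 (k=12): L=154 R=229
Round 4 (k=50): L=229 R=91
Round 5 (k=23): L=91 R=209
Round 6 (k=46): L=209 R=206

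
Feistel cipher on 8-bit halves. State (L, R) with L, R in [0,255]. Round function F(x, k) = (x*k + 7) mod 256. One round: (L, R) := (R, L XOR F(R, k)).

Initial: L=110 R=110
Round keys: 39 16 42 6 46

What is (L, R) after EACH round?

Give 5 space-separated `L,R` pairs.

Answer: 110,167 167,25 25,134 134,50 50,133

Derivation:
Round 1 (k=39): L=110 R=167
Round 2 (k=16): L=167 R=25
Round 3 (k=42): L=25 R=134
Round 4 (k=6): L=134 R=50
Round 5 (k=46): L=50 R=133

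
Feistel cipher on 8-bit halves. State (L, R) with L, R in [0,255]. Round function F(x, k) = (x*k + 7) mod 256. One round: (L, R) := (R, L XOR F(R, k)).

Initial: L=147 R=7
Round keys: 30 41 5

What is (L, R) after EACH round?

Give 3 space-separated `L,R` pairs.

Round 1 (k=30): L=7 R=74
Round 2 (k=41): L=74 R=230
Round 3 (k=5): L=230 R=207

Answer: 7,74 74,230 230,207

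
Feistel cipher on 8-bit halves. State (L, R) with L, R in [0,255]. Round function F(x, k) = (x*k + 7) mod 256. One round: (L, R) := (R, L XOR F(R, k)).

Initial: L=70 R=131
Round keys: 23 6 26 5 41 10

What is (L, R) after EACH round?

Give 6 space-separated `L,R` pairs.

Round 1 (k=23): L=131 R=138
Round 2 (k=6): L=138 R=192
Round 3 (k=26): L=192 R=13
Round 4 (k=5): L=13 R=136
Round 5 (k=41): L=136 R=194
Round 6 (k=10): L=194 R=19

Answer: 131,138 138,192 192,13 13,136 136,194 194,19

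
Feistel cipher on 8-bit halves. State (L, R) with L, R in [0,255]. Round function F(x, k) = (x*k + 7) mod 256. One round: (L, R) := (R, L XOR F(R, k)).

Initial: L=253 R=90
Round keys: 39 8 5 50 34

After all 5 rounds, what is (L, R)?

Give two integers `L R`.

Answer: 234 131

Derivation:
Round 1 (k=39): L=90 R=64
Round 2 (k=8): L=64 R=93
Round 3 (k=5): L=93 R=152
Round 4 (k=50): L=152 R=234
Round 5 (k=34): L=234 R=131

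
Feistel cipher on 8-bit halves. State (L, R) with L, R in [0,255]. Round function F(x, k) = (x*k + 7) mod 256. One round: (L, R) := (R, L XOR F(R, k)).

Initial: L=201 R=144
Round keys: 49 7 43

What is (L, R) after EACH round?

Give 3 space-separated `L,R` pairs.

Round 1 (k=49): L=144 R=94
Round 2 (k=7): L=94 R=9
Round 3 (k=43): L=9 R=212

Answer: 144,94 94,9 9,212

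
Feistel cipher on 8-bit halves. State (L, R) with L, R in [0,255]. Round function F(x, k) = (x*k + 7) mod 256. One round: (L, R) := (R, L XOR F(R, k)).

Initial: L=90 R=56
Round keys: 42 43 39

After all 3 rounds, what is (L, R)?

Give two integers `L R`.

Round 1 (k=42): L=56 R=109
Round 2 (k=43): L=109 R=110
Round 3 (k=39): L=110 R=164

Answer: 110 164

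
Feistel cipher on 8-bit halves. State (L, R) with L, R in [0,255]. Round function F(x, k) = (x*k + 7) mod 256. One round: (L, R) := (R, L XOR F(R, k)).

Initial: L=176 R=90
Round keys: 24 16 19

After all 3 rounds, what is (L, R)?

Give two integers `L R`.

Round 1 (k=24): L=90 R=199
Round 2 (k=16): L=199 R=45
Round 3 (k=19): L=45 R=153

Answer: 45 153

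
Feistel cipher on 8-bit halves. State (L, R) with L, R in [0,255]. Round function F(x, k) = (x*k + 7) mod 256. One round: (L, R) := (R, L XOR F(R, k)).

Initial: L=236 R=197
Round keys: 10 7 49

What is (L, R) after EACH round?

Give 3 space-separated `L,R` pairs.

Answer: 197,85 85,159 159,35

Derivation:
Round 1 (k=10): L=197 R=85
Round 2 (k=7): L=85 R=159
Round 3 (k=49): L=159 R=35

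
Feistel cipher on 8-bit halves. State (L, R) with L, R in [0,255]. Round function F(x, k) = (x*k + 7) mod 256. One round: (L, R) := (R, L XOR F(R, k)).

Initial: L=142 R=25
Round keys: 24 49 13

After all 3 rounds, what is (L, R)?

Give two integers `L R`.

Answer: 17 53

Derivation:
Round 1 (k=24): L=25 R=209
Round 2 (k=49): L=209 R=17
Round 3 (k=13): L=17 R=53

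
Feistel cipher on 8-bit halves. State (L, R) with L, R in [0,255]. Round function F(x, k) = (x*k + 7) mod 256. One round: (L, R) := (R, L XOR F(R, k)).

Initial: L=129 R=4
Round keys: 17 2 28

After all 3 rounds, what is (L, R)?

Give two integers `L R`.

Round 1 (k=17): L=4 R=202
Round 2 (k=2): L=202 R=159
Round 3 (k=28): L=159 R=161

Answer: 159 161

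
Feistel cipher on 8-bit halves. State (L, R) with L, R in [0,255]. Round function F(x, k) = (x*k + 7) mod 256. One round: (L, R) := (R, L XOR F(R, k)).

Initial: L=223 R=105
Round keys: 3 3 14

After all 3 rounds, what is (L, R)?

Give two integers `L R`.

Round 1 (k=3): L=105 R=157
Round 2 (k=3): L=157 R=183
Round 3 (k=14): L=183 R=148

Answer: 183 148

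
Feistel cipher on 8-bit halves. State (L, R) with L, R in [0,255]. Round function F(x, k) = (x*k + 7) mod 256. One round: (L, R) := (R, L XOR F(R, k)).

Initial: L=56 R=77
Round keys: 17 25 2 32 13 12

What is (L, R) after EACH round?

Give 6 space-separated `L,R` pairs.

Answer: 77,28 28,142 142,63 63,105 105,99 99,194

Derivation:
Round 1 (k=17): L=77 R=28
Round 2 (k=25): L=28 R=142
Round 3 (k=2): L=142 R=63
Round 4 (k=32): L=63 R=105
Round 5 (k=13): L=105 R=99
Round 6 (k=12): L=99 R=194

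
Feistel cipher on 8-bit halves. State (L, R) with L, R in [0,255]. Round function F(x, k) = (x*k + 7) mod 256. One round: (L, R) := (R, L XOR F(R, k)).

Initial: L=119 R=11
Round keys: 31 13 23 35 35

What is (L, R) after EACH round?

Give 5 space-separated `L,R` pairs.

Round 1 (k=31): L=11 R=43
Round 2 (k=13): L=43 R=61
Round 3 (k=23): L=61 R=169
Round 4 (k=35): L=169 R=31
Round 5 (k=35): L=31 R=237

Answer: 11,43 43,61 61,169 169,31 31,237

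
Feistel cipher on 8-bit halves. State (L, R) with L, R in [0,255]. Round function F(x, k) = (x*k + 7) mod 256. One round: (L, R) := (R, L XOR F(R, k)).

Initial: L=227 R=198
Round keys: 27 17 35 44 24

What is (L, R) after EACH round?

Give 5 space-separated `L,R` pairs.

Round 1 (k=27): L=198 R=10
Round 2 (k=17): L=10 R=119
Round 3 (k=35): L=119 R=70
Round 4 (k=44): L=70 R=120
Round 5 (k=24): L=120 R=1

Answer: 198,10 10,119 119,70 70,120 120,1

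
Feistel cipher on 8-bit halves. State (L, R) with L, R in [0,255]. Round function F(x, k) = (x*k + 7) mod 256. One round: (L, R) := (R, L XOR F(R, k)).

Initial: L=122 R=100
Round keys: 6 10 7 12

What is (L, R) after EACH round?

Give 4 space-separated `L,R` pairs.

Round 1 (k=6): L=100 R=37
Round 2 (k=10): L=37 R=29
Round 3 (k=7): L=29 R=247
Round 4 (k=12): L=247 R=134

Answer: 100,37 37,29 29,247 247,134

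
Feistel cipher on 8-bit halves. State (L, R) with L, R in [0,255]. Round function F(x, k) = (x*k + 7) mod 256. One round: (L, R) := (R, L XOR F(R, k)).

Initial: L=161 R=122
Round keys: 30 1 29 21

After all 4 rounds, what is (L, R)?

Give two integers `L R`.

Answer: 44 32

Derivation:
Round 1 (k=30): L=122 R=242
Round 2 (k=1): L=242 R=131
Round 3 (k=29): L=131 R=44
Round 4 (k=21): L=44 R=32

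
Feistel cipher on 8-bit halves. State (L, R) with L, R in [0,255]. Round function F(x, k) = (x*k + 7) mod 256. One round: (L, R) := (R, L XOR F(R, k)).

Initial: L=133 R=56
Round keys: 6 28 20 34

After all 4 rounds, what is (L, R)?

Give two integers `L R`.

Round 1 (k=6): L=56 R=210
Round 2 (k=28): L=210 R=199
Round 3 (k=20): L=199 R=65
Round 4 (k=34): L=65 R=110

Answer: 65 110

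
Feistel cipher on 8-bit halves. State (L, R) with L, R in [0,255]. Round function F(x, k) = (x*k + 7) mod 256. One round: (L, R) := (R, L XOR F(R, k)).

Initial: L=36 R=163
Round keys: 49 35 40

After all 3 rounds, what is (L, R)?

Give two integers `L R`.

Round 1 (k=49): L=163 R=30
Round 2 (k=35): L=30 R=130
Round 3 (k=40): L=130 R=73

Answer: 130 73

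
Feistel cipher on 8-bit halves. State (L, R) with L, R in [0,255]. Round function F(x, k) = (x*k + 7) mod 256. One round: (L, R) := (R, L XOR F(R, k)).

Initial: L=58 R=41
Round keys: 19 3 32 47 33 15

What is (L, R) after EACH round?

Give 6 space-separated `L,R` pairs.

Answer: 41,40 40,86 86,239 239,190 190,106 106,131

Derivation:
Round 1 (k=19): L=41 R=40
Round 2 (k=3): L=40 R=86
Round 3 (k=32): L=86 R=239
Round 4 (k=47): L=239 R=190
Round 5 (k=33): L=190 R=106
Round 6 (k=15): L=106 R=131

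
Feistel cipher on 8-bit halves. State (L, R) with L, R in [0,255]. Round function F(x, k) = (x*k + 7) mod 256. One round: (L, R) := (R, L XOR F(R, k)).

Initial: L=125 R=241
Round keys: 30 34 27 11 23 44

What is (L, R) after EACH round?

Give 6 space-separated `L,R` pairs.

Answer: 241,56 56,134 134,17 17,68 68,50 50,219

Derivation:
Round 1 (k=30): L=241 R=56
Round 2 (k=34): L=56 R=134
Round 3 (k=27): L=134 R=17
Round 4 (k=11): L=17 R=68
Round 5 (k=23): L=68 R=50
Round 6 (k=44): L=50 R=219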